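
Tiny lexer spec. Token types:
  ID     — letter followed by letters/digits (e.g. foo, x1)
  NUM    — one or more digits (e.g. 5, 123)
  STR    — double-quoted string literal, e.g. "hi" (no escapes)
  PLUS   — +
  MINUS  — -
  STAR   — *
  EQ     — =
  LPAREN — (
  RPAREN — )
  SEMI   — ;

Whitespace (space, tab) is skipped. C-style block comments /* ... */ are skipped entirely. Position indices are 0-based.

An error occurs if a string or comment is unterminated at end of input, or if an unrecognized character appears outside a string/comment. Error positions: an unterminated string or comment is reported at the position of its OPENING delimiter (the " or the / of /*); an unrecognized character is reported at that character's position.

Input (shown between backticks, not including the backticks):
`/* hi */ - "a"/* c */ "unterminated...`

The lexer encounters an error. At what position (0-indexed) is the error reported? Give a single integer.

pos=0: enter COMMENT mode (saw '/*')
exit COMMENT mode (now at pos=8)
pos=9: emit MINUS '-'
pos=11: enter STRING mode
pos=11: emit STR "a" (now at pos=14)
pos=14: enter COMMENT mode (saw '/*')
exit COMMENT mode (now at pos=21)
pos=22: enter STRING mode
pos=22: ERROR — unterminated string

Answer: 22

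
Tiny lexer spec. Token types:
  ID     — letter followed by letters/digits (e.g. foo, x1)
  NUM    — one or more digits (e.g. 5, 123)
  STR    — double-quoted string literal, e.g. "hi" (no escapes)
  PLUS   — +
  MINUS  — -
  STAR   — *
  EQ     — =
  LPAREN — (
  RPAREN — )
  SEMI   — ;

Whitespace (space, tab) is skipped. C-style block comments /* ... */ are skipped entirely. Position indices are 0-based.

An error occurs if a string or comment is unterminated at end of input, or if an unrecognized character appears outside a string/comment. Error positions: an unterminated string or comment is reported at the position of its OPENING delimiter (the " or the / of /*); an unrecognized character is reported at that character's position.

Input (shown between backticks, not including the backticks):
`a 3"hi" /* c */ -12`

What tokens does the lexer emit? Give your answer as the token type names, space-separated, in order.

Answer: ID NUM STR MINUS NUM

Derivation:
pos=0: emit ID 'a' (now at pos=1)
pos=2: emit NUM '3' (now at pos=3)
pos=3: enter STRING mode
pos=3: emit STR "hi" (now at pos=7)
pos=8: enter COMMENT mode (saw '/*')
exit COMMENT mode (now at pos=15)
pos=16: emit MINUS '-'
pos=17: emit NUM '12' (now at pos=19)
DONE. 5 tokens: [ID, NUM, STR, MINUS, NUM]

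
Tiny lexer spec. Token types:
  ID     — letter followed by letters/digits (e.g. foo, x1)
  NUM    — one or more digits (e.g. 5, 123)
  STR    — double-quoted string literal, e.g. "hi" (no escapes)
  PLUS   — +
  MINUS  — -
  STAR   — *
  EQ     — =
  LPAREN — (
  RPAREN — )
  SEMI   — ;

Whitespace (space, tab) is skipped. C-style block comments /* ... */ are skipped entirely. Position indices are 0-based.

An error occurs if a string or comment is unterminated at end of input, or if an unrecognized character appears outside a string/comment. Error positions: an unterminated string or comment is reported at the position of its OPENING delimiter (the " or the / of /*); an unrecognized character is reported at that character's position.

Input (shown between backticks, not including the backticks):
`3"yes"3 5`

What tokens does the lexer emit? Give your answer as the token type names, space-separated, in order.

Answer: NUM STR NUM NUM

Derivation:
pos=0: emit NUM '3' (now at pos=1)
pos=1: enter STRING mode
pos=1: emit STR "yes" (now at pos=6)
pos=6: emit NUM '3' (now at pos=7)
pos=8: emit NUM '5' (now at pos=9)
DONE. 4 tokens: [NUM, STR, NUM, NUM]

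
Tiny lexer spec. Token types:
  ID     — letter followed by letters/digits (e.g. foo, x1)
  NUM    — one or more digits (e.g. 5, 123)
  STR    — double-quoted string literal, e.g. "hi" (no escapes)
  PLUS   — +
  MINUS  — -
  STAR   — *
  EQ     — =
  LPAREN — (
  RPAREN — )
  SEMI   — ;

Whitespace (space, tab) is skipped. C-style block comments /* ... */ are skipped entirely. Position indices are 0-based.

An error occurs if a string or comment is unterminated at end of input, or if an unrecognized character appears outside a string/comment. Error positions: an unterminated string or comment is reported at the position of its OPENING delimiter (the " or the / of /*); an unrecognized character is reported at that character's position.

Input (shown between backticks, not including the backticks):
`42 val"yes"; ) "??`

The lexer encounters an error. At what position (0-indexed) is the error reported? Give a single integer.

Answer: 15

Derivation:
pos=0: emit NUM '42' (now at pos=2)
pos=3: emit ID 'val' (now at pos=6)
pos=6: enter STRING mode
pos=6: emit STR "yes" (now at pos=11)
pos=11: emit SEMI ';'
pos=13: emit RPAREN ')'
pos=15: enter STRING mode
pos=15: ERROR — unterminated string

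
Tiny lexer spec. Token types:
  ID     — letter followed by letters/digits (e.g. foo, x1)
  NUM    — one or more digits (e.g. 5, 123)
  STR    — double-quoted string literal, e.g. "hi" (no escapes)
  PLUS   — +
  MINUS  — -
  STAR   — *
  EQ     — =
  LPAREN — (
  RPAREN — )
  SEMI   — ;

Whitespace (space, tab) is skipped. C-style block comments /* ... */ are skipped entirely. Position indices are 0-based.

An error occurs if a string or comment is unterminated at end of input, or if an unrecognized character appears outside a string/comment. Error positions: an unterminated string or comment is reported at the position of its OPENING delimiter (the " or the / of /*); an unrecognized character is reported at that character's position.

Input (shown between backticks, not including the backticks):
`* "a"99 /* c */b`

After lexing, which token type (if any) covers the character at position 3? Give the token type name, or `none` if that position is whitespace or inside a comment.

Answer: STR

Derivation:
pos=0: emit STAR '*'
pos=2: enter STRING mode
pos=2: emit STR "a" (now at pos=5)
pos=5: emit NUM '99' (now at pos=7)
pos=8: enter COMMENT mode (saw '/*')
exit COMMENT mode (now at pos=15)
pos=15: emit ID 'b' (now at pos=16)
DONE. 4 tokens: [STAR, STR, NUM, ID]
Position 3: char is 'a' -> STR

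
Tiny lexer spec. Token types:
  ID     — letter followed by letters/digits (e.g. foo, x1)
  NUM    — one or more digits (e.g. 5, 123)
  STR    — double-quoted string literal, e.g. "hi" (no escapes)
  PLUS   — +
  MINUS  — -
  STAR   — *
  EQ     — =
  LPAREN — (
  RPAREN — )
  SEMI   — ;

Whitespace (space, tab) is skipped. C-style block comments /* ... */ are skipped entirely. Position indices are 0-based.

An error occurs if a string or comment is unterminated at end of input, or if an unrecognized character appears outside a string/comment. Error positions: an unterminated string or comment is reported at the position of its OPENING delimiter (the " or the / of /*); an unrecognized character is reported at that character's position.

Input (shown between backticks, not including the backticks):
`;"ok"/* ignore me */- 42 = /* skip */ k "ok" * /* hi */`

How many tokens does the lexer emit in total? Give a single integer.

Answer: 8

Derivation:
pos=0: emit SEMI ';'
pos=1: enter STRING mode
pos=1: emit STR "ok" (now at pos=5)
pos=5: enter COMMENT mode (saw '/*')
exit COMMENT mode (now at pos=20)
pos=20: emit MINUS '-'
pos=22: emit NUM '42' (now at pos=24)
pos=25: emit EQ '='
pos=27: enter COMMENT mode (saw '/*')
exit COMMENT mode (now at pos=37)
pos=38: emit ID 'k' (now at pos=39)
pos=40: enter STRING mode
pos=40: emit STR "ok" (now at pos=44)
pos=45: emit STAR '*'
pos=47: enter COMMENT mode (saw '/*')
exit COMMENT mode (now at pos=55)
DONE. 8 tokens: [SEMI, STR, MINUS, NUM, EQ, ID, STR, STAR]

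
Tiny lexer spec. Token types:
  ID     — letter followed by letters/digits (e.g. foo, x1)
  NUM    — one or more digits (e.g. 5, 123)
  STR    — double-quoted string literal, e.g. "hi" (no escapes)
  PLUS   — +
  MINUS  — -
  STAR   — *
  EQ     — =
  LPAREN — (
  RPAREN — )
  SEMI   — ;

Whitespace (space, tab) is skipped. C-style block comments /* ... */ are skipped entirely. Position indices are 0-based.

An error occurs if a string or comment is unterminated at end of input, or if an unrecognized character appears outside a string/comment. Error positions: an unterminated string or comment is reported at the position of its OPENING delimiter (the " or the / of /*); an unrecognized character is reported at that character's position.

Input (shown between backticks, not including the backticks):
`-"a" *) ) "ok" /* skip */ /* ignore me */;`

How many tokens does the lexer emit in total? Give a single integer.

Answer: 7

Derivation:
pos=0: emit MINUS '-'
pos=1: enter STRING mode
pos=1: emit STR "a" (now at pos=4)
pos=5: emit STAR '*'
pos=6: emit RPAREN ')'
pos=8: emit RPAREN ')'
pos=10: enter STRING mode
pos=10: emit STR "ok" (now at pos=14)
pos=15: enter COMMENT mode (saw '/*')
exit COMMENT mode (now at pos=25)
pos=26: enter COMMENT mode (saw '/*')
exit COMMENT mode (now at pos=41)
pos=41: emit SEMI ';'
DONE. 7 tokens: [MINUS, STR, STAR, RPAREN, RPAREN, STR, SEMI]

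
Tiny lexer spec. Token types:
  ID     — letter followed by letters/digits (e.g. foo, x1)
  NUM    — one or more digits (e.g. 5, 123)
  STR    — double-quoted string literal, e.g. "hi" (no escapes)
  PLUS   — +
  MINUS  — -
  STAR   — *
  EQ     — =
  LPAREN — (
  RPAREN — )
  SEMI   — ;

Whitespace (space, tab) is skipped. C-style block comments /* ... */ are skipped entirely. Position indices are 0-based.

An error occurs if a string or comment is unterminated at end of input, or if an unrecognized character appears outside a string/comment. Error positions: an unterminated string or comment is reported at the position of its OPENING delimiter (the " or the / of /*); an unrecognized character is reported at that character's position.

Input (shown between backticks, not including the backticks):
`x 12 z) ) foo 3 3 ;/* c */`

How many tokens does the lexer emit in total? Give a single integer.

Answer: 9

Derivation:
pos=0: emit ID 'x' (now at pos=1)
pos=2: emit NUM '12' (now at pos=4)
pos=5: emit ID 'z' (now at pos=6)
pos=6: emit RPAREN ')'
pos=8: emit RPAREN ')'
pos=10: emit ID 'foo' (now at pos=13)
pos=14: emit NUM '3' (now at pos=15)
pos=16: emit NUM '3' (now at pos=17)
pos=18: emit SEMI ';'
pos=19: enter COMMENT mode (saw '/*')
exit COMMENT mode (now at pos=26)
DONE. 9 tokens: [ID, NUM, ID, RPAREN, RPAREN, ID, NUM, NUM, SEMI]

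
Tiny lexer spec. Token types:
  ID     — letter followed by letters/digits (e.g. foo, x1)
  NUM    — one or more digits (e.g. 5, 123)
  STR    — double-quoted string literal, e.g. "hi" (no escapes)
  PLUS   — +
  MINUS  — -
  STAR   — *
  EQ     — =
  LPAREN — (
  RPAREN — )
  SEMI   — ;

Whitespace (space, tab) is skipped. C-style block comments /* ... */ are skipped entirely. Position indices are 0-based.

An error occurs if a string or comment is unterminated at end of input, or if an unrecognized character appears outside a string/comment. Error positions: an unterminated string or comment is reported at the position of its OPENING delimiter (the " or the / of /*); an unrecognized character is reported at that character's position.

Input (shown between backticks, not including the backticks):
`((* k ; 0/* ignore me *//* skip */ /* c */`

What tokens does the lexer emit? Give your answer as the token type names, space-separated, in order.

pos=0: emit LPAREN '('
pos=1: emit LPAREN '('
pos=2: emit STAR '*'
pos=4: emit ID 'k' (now at pos=5)
pos=6: emit SEMI ';'
pos=8: emit NUM '0' (now at pos=9)
pos=9: enter COMMENT mode (saw '/*')
exit COMMENT mode (now at pos=24)
pos=24: enter COMMENT mode (saw '/*')
exit COMMENT mode (now at pos=34)
pos=35: enter COMMENT mode (saw '/*')
exit COMMENT mode (now at pos=42)
DONE. 6 tokens: [LPAREN, LPAREN, STAR, ID, SEMI, NUM]

Answer: LPAREN LPAREN STAR ID SEMI NUM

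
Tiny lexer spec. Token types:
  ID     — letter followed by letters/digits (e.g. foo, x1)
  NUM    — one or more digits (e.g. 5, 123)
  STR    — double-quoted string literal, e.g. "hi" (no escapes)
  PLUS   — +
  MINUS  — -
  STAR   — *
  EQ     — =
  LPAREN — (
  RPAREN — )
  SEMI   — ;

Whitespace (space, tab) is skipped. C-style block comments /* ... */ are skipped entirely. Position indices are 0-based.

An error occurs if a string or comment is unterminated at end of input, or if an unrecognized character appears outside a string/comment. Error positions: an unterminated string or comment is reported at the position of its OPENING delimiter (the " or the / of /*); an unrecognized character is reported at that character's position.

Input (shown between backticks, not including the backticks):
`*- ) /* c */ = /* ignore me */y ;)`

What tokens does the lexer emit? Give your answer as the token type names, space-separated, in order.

pos=0: emit STAR '*'
pos=1: emit MINUS '-'
pos=3: emit RPAREN ')'
pos=5: enter COMMENT mode (saw '/*')
exit COMMENT mode (now at pos=12)
pos=13: emit EQ '='
pos=15: enter COMMENT mode (saw '/*')
exit COMMENT mode (now at pos=30)
pos=30: emit ID 'y' (now at pos=31)
pos=32: emit SEMI ';'
pos=33: emit RPAREN ')'
DONE. 7 tokens: [STAR, MINUS, RPAREN, EQ, ID, SEMI, RPAREN]

Answer: STAR MINUS RPAREN EQ ID SEMI RPAREN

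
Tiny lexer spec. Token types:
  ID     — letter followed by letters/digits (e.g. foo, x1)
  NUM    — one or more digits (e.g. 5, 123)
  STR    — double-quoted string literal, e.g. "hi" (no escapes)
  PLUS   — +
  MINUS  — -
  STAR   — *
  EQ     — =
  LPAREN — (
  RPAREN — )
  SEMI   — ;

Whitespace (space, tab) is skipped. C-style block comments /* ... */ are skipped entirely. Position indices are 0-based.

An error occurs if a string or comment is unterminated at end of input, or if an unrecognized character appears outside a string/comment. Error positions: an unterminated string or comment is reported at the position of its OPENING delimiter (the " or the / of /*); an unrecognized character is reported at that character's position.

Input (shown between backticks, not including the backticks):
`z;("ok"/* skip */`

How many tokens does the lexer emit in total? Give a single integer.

Answer: 4

Derivation:
pos=0: emit ID 'z' (now at pos=1)
pos=1: emit SEMI ';'
pos=2: emit LPAREN '('
pos=3: enter STRING mode
pos=3: emit STR "ok" (now at pos=7)
pos=7: enter COMMENT mode (saw '/*')
exit COMMENT mode (now at pos=17)
DONE. 4 tokens: [ID, SEMI, LPAREN, STR]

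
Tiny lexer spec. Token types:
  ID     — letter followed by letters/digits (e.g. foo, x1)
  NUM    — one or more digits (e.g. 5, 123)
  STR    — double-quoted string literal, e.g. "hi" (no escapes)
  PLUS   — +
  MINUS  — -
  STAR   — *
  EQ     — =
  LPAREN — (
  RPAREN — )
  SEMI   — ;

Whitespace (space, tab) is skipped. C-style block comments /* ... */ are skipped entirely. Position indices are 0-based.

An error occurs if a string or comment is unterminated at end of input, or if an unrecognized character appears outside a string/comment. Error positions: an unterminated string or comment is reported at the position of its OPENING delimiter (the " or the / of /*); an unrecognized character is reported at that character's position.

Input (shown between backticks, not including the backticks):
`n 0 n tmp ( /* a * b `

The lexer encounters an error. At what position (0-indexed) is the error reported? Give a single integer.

Answer: 12

Derivation:
pos=0: emit ID 'n' (now at pos=1)
pos=2: emit NUM '0' (now at pos=3)
pos=4: emit ID 'n' (now at pos=5)
pos=6: emit ID 'tmp' (now at pos=9)
pos=10: emit LPAREN '('
pos=12: enter COMMENT mode (saw '/*')
pos=12: ERROR — unterminated comment (reached EOF)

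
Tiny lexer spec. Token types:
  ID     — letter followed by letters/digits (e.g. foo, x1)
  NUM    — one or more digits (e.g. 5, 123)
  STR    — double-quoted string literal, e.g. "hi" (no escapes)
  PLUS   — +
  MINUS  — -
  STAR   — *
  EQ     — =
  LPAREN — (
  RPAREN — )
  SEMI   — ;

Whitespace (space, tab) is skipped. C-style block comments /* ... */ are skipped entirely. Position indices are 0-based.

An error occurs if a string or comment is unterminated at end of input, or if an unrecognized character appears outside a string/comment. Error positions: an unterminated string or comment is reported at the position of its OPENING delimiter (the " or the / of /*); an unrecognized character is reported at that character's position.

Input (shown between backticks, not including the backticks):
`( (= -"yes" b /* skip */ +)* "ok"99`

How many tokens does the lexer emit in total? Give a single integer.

pos=0: emit LPAREN '('
pos=2: emit LPAREN '('
pos=3: emit EQ '='
pos=5: emit MINUS '-'
pos=6: enter STRING mode
pos=6: emit STR "yes" (now at pos=11)
pos=12: emit ID 'b' (now at pos=13)
pos=14: enter COMMENT mode (saw '/*')
exit COMMENT mode (now at pos=24)
pos=25: emit PLUS '+'
pos=26: emit RPAREN ')'
pos=27: emit STAR '*'
pos=29: enter STRING mode
pos=29: emit STR "ok" (now at pos=33)
pos=33: emit NUM '99' (now at pos=35)
DONE. 11 tokens: [LPAREN, LPAREN, EQ, MINUS, STR, ID, PLUS, RPAREN, STAR, STR, NUM]

Answer: 11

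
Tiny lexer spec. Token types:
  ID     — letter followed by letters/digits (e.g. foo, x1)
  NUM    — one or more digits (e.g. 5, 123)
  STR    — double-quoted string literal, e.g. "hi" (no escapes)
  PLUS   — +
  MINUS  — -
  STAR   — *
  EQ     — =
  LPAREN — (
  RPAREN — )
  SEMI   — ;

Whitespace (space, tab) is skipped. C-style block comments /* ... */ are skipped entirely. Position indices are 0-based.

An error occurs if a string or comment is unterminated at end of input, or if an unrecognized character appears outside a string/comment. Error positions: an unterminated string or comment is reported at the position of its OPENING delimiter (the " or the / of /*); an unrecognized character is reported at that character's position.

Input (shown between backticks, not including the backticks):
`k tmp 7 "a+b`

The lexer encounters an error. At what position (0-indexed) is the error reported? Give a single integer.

Answer: 8

Derivation:
pos=0: emit ID 'k' (now at pos=1)
pos=2: emit ID 'tmp' (now at pos=5)
pos=6: emit NUM '7' (now at pos=7)
pos=8: enter STRING mode
pos=8: ERROR — unterminated string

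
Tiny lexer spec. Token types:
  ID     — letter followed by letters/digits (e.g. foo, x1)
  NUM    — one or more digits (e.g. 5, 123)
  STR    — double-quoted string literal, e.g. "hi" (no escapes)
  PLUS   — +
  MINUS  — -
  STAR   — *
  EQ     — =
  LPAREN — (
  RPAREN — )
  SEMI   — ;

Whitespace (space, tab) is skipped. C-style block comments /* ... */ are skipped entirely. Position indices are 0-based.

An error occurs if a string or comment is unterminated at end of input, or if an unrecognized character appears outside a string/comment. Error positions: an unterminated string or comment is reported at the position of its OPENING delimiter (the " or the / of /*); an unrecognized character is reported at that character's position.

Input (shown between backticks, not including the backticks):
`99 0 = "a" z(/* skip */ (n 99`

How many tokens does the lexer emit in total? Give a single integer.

Answer: 9

Derivation:
pos=0: emit NUM '99' (now at pos=2)
pos=3: emit NUM '0' (now at pos=4)
pos=5: emit EQ '='
pos=7: enter STRING mode
pos=7: emit STR "a" (now at pos=10)
pos=11: emit ID 'z' (now at pos=12)
pos=12: emit LPAREN '('
pos=13: enter COMMENT mode (saw '/*')
exit COMMENT mode (now at pos=23)
pos=24: emit LPAREN '('
pos=25: emit ID 'n' (now at pos=26)
pos=27: emit NUM '99' (now at pos=29)
DONE. 9 tokens: [NUM, NUM, EQ, STR, ID, LPAREN, LPAREN, ID, NUM]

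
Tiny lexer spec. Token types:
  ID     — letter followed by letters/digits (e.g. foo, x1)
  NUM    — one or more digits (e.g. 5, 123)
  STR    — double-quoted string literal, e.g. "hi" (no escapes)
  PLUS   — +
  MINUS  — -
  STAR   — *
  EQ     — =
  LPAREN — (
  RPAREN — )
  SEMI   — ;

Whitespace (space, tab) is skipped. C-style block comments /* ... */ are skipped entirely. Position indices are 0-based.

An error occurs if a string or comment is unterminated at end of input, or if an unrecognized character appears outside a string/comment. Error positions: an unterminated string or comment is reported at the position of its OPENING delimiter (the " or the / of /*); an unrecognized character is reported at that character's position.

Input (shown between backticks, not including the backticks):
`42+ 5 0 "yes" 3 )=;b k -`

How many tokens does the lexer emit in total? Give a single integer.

Answer: 12

Derivation:
pos=0: emit NUM '42' (now at pos=2)
pos=2: emit PLUS '+'
pos=4: emit NUM '5' (now at pos=5)
pos=6: emit NUM '0' (now at pos=7)
pos=8: enter STRING mode
pos=8: emit STR "yes" (now at pos=13)
pos=14: emit NUM '3' (now at pos=15)
pos=16: emit RPAREN ')'
pos=17: emit EQ '='
pos=18: emit SEMI ';'
pos=19: emit ID 'b' (now at pos=20)
pos=21: emit ID 'k' (now at pos=22)
pos=23: emit MINUS '-'
DONE. 12 tokens: [NUM, PLUS, NUM, NUM, STR, NUM, RPAREN, EQ, SEMI, ID, ID, MINUS]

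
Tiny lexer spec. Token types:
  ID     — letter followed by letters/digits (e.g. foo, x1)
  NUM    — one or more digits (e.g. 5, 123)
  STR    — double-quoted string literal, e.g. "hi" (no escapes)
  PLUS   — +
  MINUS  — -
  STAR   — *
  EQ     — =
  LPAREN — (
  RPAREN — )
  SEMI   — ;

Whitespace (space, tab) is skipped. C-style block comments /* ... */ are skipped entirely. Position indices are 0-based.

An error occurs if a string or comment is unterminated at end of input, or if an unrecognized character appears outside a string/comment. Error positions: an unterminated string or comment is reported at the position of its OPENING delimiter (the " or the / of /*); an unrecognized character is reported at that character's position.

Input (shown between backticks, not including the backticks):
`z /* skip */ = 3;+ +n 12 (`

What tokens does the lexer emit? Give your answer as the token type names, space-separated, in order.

Answer: ID EQ NUM SEMI PLUS PLUS ID NUM LPAREN

Derivation:
pos=0: emit ID 'z' (now at pos=1)
pos=2: enter COMMENT mode (saw '/*')
exit COMMENT mode (now at pos=12)
pos=13: emit EQ '='
pos=15: emit NUM '3' (now at pos=16)
pos=16: emit SEMI ';'
pos=17: emit PLUS '+'
pos=19: emit PLUS '+'
pos=20: emit ID 'n' (now at pos=21)
pos=22: emit NUM '12' (now at pos=24)
pos=25: emit LPAREN '('
DONE. 9 tokens: [ID, EQ, NUM, SEMI, PLUS, PLUS, ID, NUM, LPAREN]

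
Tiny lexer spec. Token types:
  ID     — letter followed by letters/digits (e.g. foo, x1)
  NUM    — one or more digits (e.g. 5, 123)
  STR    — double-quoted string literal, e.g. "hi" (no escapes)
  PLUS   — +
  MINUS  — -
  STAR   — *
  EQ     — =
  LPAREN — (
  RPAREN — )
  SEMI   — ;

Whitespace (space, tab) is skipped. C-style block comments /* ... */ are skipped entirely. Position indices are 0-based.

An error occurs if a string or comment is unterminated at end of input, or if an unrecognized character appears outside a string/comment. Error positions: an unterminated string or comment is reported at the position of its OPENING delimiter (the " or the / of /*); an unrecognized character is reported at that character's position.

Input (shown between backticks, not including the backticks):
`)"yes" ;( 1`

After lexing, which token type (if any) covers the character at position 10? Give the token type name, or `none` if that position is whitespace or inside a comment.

pos=0: emit RPAREN ')'
pos=1: enter STRING mode
pos=1: emit STR "yes" (now at pos=6)
pos=7: emit SEMI ';'
pos=8: emit LPAREN '('
pos=10: emit NUM '1' (now at pos=11)
DONE. 5 tokens: [RPAREN, STR, SEMI, LPAREN, NUM]
Position 10: char is '1' -> NUM

Answer: NUM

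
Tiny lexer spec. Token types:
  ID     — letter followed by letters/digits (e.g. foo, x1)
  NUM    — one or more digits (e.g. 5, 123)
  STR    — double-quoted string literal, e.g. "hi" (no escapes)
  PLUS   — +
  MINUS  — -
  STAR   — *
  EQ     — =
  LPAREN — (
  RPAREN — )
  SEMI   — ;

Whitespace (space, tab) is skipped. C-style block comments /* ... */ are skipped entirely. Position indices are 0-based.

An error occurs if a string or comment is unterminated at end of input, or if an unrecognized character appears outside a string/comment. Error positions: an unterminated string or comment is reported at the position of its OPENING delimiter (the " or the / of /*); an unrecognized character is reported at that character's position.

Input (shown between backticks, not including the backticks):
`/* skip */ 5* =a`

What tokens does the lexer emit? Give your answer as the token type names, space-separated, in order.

Answer: NUM STAR EQ ID

Derivation:
pos=0: enter COMMENT mode (saw '/*')
exit COMMENT mode (now at pos=10)
pos=11: emit NUM '5' (now at pos=12)
pos=12: emit STAR '*'
pos=14: emit EQ '='
pos=15: emit ID 'a' (now at pos=16)
DONE. 4 tokens: [NUM, STAR, EQ, ID]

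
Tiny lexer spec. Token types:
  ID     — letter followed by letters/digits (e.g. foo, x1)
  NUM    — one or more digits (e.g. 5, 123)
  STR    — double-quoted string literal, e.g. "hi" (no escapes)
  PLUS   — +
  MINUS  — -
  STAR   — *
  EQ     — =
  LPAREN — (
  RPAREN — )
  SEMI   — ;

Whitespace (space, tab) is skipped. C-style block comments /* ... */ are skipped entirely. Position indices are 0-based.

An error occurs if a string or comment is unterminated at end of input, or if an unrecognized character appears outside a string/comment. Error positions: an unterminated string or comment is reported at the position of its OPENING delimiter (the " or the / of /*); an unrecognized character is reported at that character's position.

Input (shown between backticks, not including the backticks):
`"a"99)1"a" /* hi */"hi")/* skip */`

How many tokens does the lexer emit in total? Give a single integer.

pos=0: enter STRING mode
pos=0: emit STR "a" (now at pos=3)
pos=3: emit NUM '99' (now at pos=5)
pos=5: emit RPAREN ')'
pos=6: emit NUM '1' (now at pos=7)
pos=7: enter STRING mode
pos=7: emit STR "a" (now at pos=10)
pos=11: enter COMMENT mode (saw '/*')
exit COMMENT mode (now at pos=19)
pos=19: enter STRING mode
pos=19: emit STR "hi" (now at pos=23)
pos=23: emit RPAREN ')'
pos=24: enter COMMENT mode (saw '/*')
exit COMMENT mode (now at pos=34)
DONE. 7 tokens: [STR, NUM, RPAREN, NUM, STR, STR, RPAREN]

Answer: 7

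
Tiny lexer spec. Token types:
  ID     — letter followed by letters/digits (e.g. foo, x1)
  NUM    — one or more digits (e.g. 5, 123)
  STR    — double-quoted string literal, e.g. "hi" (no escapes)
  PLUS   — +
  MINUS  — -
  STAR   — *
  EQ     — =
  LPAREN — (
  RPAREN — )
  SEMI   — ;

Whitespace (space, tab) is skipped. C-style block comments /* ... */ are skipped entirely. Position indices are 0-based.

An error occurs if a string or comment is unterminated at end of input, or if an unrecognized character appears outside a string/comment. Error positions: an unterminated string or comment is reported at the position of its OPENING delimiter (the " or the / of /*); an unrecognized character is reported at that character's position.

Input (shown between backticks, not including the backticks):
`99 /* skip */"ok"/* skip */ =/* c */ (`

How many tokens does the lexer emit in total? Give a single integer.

Answer: 4

Derivation:
pos=0: emit NUM '99' (now at pos=2)
pos=3: enter COMMENT mode (saw '/*')
exit COMMENT mode (now at pos=13)
pos=13: enter STRING mode
pos=13: emit STR "ok" (now at pos=17)
pos=17: enter COMMENT mode (saw '/*')
exit COMMENT mode (now at pos=27)
pos=28: emit EQ '='
pos=29: enter COMMENT mode (saw '/*')
exit COMMENT mode (now at pos=36)
pos=37: emit LPAREN '('
DONE. 4 tokens: [NUM, STR, EQ, LPAREN]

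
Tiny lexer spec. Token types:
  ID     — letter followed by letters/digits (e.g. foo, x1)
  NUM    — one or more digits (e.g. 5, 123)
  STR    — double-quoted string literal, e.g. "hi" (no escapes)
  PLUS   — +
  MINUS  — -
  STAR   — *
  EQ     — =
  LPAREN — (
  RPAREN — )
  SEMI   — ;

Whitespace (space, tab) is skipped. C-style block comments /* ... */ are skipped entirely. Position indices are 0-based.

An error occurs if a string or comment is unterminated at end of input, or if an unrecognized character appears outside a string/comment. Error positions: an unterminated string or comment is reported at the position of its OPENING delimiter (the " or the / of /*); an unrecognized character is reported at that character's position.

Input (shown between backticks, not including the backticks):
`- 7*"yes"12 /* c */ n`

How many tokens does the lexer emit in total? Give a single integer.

pos=0: emit MINUS '-'
pos=2: emit NUM '7' (now at pos=3)
pos=3: emit STAR '*'
pos=4: enter STRING mode
pos=4: emit STR "yes" (now at pos=9)
pos=9: emit NUM '12' (now at pos=11)
pos=12: enter COMMENT mode (saw '/*')
exit COMMENT mode (now at pos=19)
pos=20: emit ID 'n' (now at pos=21)
DONE. 6 tokens: [MINUS, NUM, STAR, STR, NUM, ID]

Answer: 6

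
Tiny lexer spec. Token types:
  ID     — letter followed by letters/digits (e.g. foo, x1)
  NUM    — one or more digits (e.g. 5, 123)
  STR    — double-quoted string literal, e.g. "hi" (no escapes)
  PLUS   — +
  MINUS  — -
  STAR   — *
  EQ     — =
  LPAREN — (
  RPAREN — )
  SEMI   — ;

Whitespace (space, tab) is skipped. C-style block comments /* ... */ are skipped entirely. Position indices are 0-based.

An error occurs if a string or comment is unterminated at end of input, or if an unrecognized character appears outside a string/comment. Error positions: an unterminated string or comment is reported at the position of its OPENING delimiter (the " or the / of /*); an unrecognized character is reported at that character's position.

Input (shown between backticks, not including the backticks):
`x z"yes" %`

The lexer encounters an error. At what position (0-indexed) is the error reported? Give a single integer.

pos=0: emit ID 'x' (now at pos=1)
pos=2: emit ID 'z' (now at pos=3)
pos=3: enter STRING mode
pos=3: emit STR "yes" (now at pos=8)
pos=9: ERROR — unrecognized char '%'

Answer: 9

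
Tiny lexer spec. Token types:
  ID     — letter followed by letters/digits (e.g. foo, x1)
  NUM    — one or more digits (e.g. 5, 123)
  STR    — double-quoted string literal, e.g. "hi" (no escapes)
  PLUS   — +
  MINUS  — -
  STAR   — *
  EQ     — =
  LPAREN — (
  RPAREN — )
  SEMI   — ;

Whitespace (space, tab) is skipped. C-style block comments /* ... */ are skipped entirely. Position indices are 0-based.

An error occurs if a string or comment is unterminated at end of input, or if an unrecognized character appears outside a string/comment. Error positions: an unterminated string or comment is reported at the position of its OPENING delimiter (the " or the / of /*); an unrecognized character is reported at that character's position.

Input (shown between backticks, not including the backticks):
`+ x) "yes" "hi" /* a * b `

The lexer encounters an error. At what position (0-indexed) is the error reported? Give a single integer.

Answer: 16

Derivation:
pos=0: emit PLUS '+'
pos=2: emit ID 'x' (now at pos=3)
pos=3: emit RPAREN ')'
pos=5: enter STRING mode
pos=5: emit STR "yes" (now at pos=10)
pos=11: enter STRING mode
pos=11: emit STR "hi" (now at pos=15)
pos=16: enter COMMENT mode (saw '/*')
pos=16: ERROR — unterminated comment (reached EOF)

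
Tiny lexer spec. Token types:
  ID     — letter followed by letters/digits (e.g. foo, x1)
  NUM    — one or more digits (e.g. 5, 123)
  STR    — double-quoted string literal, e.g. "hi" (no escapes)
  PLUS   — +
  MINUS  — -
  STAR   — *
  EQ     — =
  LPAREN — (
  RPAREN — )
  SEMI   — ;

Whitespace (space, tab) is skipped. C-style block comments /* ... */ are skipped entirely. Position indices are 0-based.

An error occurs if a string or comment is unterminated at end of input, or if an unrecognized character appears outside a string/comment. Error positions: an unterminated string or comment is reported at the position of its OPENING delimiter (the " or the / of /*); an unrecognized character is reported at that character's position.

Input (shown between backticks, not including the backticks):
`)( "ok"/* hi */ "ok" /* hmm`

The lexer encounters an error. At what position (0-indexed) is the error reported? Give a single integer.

pos=0: emit RPAREN ')'
pos=1: emit LPAREN '('
pos=3: enter STRING mode
pos=3: emit STR "ok" (now at pos=7)
pos=7: enter COMMENT mode (saw '/*')
exit COMMENT mode (now at pos=15)
pos=16: enter STRING mode
pos=16: emit STR "ok" (now at pos=20)
pos=21: enter COMMENT mode (saw '/*')
pos=21: ERROR — unterminated comment (reached EOF)

Answer: 21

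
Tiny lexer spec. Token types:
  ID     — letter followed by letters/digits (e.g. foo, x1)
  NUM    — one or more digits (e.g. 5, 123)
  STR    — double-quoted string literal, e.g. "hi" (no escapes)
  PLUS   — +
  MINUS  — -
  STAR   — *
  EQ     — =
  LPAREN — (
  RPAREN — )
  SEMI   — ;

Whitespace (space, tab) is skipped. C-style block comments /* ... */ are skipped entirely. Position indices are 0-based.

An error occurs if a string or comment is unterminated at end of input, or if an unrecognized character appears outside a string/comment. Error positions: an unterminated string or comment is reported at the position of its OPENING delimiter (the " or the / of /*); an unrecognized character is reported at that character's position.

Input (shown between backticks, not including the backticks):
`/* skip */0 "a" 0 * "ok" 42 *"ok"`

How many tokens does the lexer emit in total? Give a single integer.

pos=0: enter COMMENT mode (saw '/*')
exit COMMENT mode (now at pos=10)
pos=10: emit NUM '0' (now at pos=11)
pos=12: enter STRING mode
pos=12: emit STR "a" (now at pos=15)
pos=16: emit NUM '0' (now at pos=17)
pos=18: emit STAR '*'
pos=20: enter STRING mode
pos=20: emit STR "ok" (now at pos=24)
pos=25: emit NUM '42' (now at pos=27)
pos=28: emit STAR '*'
pos=29: enter STRING mode
pos=29: emit STR "ok" (now at pos=33)
DONE. 8 tokens: [NUM, STR, NUM, STAR, STR, NUM, STAR, STR]

Answer: 8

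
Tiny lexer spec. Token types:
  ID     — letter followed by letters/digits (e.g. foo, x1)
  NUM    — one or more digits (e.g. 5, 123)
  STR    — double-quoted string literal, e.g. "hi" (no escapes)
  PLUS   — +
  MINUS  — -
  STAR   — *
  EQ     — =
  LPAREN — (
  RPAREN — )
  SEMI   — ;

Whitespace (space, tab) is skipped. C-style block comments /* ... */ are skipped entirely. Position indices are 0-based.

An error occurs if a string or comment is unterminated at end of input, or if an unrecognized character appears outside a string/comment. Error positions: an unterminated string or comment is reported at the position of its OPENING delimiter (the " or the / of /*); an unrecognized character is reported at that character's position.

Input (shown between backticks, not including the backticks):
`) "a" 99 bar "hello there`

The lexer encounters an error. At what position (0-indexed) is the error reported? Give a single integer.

Answer: 13

Derivation:
pos=0: emit RPAREN ')'
pos=2: enter STRING mode
pos=2: emit STR "a" (now at pos=5)
pos=6: emit NUM '99' (now at pos=8)
pos=9: emit ID 'bar' (now at pos=12)
pos=13: enter STRING mode
pos=13: ERROR — unterminated string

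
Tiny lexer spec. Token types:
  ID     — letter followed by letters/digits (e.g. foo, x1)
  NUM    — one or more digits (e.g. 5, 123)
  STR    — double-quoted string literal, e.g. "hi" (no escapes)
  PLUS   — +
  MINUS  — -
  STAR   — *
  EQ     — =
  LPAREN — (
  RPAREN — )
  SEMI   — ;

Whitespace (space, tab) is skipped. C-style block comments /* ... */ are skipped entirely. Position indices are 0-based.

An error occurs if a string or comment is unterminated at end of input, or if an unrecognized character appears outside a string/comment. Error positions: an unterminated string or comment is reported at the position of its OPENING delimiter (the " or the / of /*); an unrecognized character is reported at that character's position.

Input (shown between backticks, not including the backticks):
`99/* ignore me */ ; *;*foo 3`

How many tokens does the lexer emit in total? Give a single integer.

Answer: 7

Derivation:
pos=0: emit NUM '99' (now at pos=2)
pos=2: enter COMMENT mode (saw '/*')
exit COMMENT mode (now at pos=17)
pos=18: emit SEMI ';'
pos=20: emit STAR '*'
pos=21: emit SEMI ';'
pos=22: emit STAR '*'
pos=23: emit ID 'foo' (now at pos=26)
pos=27: emit NUM '3' (now at pos=28)
DONE. 7 tokens: [NUM, SEMI, STAR, SEMI, STAR, ID, NUM]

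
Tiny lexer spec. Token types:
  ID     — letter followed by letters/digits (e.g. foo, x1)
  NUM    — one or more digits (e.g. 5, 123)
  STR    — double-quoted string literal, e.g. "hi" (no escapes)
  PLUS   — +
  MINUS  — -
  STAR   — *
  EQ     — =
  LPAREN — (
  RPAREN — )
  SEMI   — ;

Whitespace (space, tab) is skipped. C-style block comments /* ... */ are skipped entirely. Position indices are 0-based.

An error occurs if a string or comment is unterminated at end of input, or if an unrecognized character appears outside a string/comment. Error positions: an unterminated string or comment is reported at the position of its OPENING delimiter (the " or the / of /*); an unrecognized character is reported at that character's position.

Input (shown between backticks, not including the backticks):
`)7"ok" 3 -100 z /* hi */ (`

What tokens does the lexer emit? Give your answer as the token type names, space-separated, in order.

pos=0: emit RPAREN ')'
pos=1: emit NUM '7' (now at pos=2)
pos=2: enter STRING mode
pos=2: emit STR "ok" (now at pos=6)
pos=7: emit NUM '3' (now at pos=8)
pos=9: emit MINUS '-'
pos=10: emit NUM '100' (now at pos=13)
pos=14: emit ID 'z' (now at pos=15)
pos=16: enter COMMENT mode (saw '/*')
exit COMMENT mode (now at pos=24)
pos=25: emit LPAREN '('
DONE. 8 tokens: [RPAREN, NUM, STR, NUM, MINUS, NUM, ID, LPAREN]

Answer: RPAREN NUM STR NUM MINUS NUM ID LPAREN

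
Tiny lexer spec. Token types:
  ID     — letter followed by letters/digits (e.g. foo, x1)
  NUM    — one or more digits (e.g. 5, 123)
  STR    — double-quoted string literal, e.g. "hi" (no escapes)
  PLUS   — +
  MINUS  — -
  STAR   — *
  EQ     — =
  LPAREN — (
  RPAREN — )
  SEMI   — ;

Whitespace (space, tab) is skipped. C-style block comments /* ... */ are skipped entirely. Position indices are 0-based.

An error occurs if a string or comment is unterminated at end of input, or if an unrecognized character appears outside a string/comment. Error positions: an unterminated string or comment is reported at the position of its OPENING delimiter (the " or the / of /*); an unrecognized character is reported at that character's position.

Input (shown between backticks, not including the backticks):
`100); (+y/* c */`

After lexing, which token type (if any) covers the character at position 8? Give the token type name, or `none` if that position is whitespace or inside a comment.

Answer: ID

Derivation:
pos=0: emit NUM '100' (now at pos=3)
pos=3: emit RPAREN ')'
pos=4: emit SEMI ';'
pos=6: emit LPAREN '('
pos=7: emit PLUS '+'
pos=8: emit ID 'y' (now at pos=9)
pos=9: enter COMMENT mode (saw '/*')
exit COMMENT mode (now at pos=16)
DONE. 6 tokens: [NUM, RPAREN, SEMI, LPAREN, PLUS, ID]
Position 8: char is 'y' -> ID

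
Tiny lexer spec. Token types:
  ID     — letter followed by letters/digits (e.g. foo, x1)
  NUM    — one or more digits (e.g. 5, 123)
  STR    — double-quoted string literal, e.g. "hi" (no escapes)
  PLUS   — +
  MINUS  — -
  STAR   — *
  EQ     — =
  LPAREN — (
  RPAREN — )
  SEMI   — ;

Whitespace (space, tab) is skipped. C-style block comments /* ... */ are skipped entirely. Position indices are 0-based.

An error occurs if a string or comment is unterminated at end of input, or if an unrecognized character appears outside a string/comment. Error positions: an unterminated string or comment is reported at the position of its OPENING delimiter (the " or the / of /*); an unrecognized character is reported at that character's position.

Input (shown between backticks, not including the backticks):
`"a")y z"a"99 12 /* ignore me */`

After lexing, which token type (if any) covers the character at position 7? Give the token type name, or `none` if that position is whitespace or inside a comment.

Answer: STR

Derivation:
pos=0: enter STRING mode
pos=0: emit STR "a" (now at pos=3)
pos=3: emit RPAREN ')'
pos=4: emit ID 'y' (now at pos=5)
pos=6: emit ID 'z' (now at pos=7)
pos=7: enter STRING mode
pos=7: emit STR "a" (now at pos=10)
pos=10: emit NUM '99' (now at pos=12)
pos=13: emit NUM '12' (now at pos=15)
pos=16: enter COMMENT mode (saw '/*')
exit COMMENT mode (now at pos=31)
DONE. 7 tokens: [STR, RPAREN, ID, ID, STR, NUM, NUM]
Position 7: char is '"' -> STR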